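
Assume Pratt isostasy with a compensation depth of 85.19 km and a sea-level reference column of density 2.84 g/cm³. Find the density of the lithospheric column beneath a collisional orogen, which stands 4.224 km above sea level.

2.71 g/cm³

Pratt balance: ρ_ref D = ρ (D + h).
ρ = ρ_ref D/(D + h) = 2.84 × 85.19 km/(85.19 km + 4.224 km) = 2.71 g/cm³.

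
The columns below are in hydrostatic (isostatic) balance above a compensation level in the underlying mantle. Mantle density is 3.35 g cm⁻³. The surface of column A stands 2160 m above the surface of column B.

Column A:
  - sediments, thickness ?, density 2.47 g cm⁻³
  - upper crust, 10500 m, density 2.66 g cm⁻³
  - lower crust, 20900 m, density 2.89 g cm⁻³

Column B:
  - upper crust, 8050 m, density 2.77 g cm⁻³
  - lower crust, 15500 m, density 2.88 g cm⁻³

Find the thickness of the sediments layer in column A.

Take the compensation level at the base of the deeper column (depth z_c below the surface of column A) and equate Σ ρ_i t_i down to z_c; mantle fills any gap and the z_c terms cancel.
Column A: x×2.47 + 10500×2.66 + 20900×2.89 + (z_c − 31400 − x)×3.35
Column B: 2160×0 + 8050×2.77 + 15500×2.88 + (z_c − 2160 − 23550)×3.35
The z_c×3.35 term appears on both sides and cancels. Collect the known terms of each column as K = Σ(ρt)_known − 3.35 × (depth of known layers): K_A = 88331 − 3.35×31400 = −16859; K_B = 66938.5 − 3.35×(2160 + 23550) = −19190.
Balance: K_A − x×(3.35 − 2.47) = K_B, so x = (K_A − K_B)/(3.35 − 2.47) = 2331/0.88 = 2650 m.

2650 m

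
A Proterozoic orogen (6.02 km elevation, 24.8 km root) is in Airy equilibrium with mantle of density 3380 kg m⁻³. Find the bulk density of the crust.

ρ_c h = (ρ_m − ρ_c) r → ρ_c (h + r) = ρ_m r → ρ_c = ρ_m r / (h + r).
ρ_c = 3380 × 24.8 km / (6.02 km + 24.8 km) = 2720 kg m⁻³.

2720 kg m⁻³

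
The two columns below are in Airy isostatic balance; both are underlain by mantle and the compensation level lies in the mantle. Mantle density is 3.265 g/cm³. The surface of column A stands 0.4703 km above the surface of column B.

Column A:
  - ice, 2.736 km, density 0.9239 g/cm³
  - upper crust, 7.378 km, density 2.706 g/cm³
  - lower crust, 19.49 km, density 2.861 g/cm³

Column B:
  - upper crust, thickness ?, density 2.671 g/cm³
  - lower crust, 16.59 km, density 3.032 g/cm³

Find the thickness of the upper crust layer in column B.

Take the compensation level at the base of the deeper column (depth z_c below the surface of column A) and equate Σ ρ_i t_i down to z_c; mantle fills any gap and the z_c terms cancel.
Column A: 2.736×0.9239 + 7.378×2.706 + 19.49×2.861 + (z_c − 29.604)×3.265
Column B: 0.4703×0 + x×2.671 + 16.59×3.032 + (z_c − 0.4703 − 16.59 − x)×3.265
The z_c×3.265 term appears on both sides and cancels. Collect the known terms of each column as K = Σ(ρt)_known − 3.265 × (depth of known layers): K_A = 78.2535484 − 3.265×29.604 = −18.4035116; K_B = 50.30088 − 3.265×(0.4703 + 16.59) = −5.4009995.
Balance: K_A = K_B − x×(3.265 − 2.671), so x = (K_B − K_A)/(3.265 − 2.671) = 13.0025/0.594 = 21.9 km.

21.9 km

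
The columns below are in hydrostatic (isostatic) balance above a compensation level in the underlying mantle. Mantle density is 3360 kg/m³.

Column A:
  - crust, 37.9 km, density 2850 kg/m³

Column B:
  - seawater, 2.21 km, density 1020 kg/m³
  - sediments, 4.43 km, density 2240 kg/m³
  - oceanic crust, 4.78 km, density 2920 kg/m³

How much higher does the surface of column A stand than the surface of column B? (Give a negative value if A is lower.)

For any compensation level in the mantle, the mantle terms cancel and isostasy reduces to e = (Σt_A − Σt_B) − (Σ(ρt)_A − Σ(ρt)_B) / ρ_m.
Σt_A = 37.9 km; Σt_B = 11.42 km; Σ(ρt)_A = 108015; Σ(ρt)_B = 26135 (in km·kg/m³).
e = (37.9 − 11.42) − (108015 − 26135) / 3360 = 2.11 km.

2.11 km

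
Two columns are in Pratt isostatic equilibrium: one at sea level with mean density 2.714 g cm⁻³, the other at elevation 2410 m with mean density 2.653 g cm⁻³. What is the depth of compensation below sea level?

105000 m

ρ_ref D = ρ (D + h) → D (ρ_ref − ρ) = ρ h.
D = ρ h/(ρ_ref − ρ) = 2.653 × 2410 m/(2.714 − 2.653) = 105000 m.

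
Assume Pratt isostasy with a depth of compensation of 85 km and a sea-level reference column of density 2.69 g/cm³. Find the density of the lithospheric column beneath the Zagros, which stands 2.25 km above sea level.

2.62 g/cm³

Pratt balance: ρ_ref D = ρ (D + h).
ρ = ρ_ref D/(D + h) = 2.69 × 85 km/(85 km + 2.25 km) = 2.62 g/cm³.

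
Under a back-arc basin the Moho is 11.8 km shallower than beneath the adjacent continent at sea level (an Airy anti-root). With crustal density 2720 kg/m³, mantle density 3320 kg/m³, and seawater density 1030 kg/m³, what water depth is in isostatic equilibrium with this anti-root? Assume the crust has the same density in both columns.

Replacing a thickness d of crust by seawater at the top must be balanced by replacing crust with mantle at the base: d (ρ_c − ρ_w) = a (ρ_m − ρ_c).
d = a (ρ_m − ρ_c)/(ρ_c − ρ_w) = 11.8 km × 600/1690 = 4.19 km.

4.19 km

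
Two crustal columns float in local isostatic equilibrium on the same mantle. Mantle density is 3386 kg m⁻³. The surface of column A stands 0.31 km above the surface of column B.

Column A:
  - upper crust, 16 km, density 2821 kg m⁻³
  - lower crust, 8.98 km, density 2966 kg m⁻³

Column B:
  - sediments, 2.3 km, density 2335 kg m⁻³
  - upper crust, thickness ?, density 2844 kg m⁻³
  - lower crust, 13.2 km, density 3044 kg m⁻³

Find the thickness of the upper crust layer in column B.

Take the compensation level at the base of the deeper column (depth z_c below the surface of column A) and equate Σ ρ_i t_i down to z_c; mantle fills any gap and the z_c terms cancel.
Column A: 16×2821 + 8.98×2966 + (z_c − 24.98)×3386
Column B: 0.31×0 + 2.3×2335 + x×2844 + 13.2×3044 + (z_c − 0.31 − 15.5 − x)×3386
The z_c×3386 term appears on both sides and cancels. Collect the known terms of each column as K = Σ(ρt)_known − 3386 × (depth of known layers): K_A = 71770.68 − 3386×24.98 = −12811.6; K_B = 45551.3 − 3386×(0.31 + 15.5) = −7981.36.
Balance: K_A = K_B − x×(3386 − 2844), so x = (K_B − K_A)/(3386 − 2844) = 4830.24/542 = 8.91 km.

8.91 km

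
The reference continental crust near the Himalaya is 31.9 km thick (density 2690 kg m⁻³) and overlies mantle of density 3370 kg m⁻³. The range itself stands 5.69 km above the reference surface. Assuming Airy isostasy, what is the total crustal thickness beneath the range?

Root depth r = h ρ_c / (ρ_m − ρ_c) = 5.69 km × 2690 / 680 = 22.51 km.
Total thickness = T + h + r = 31.9 km + 5.69 km + 22.51 km = 60.1 km.

60.1 km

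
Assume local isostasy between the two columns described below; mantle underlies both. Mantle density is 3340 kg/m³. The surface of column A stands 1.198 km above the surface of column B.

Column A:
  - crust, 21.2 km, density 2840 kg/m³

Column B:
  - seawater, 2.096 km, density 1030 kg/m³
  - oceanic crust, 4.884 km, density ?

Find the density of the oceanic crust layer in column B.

2980 kg/m³

Take the compensation level at the base of the deeper column (depth z_c below the surface of column A) and equate Σ ρ_i t_i down to z_c; mantle fills any gap and the z_c terms cancel.
Column A: 21.2×2840 + (z_c − 21.2)×3340
Column B: 1.198×0 + 2.096×1030 + 4.884×ρ + (z_c − 1.198 − 6.98)×3340
The z_c×3340 term appears on both sides and cancels. Collect the known terms of each column as K = Σ(ρt)_known − 3340 × (depth of known layers): K_A = 60208 − 3340×21.2 = −10600; K_B = 2158.88 − 3340×(1.198 + 6.98) = −25155.64.
Balance: K_A = K_B + 4.884×ρ, so ρ = (K_A − K_B)/4.884 = 14555.6/4.884 = 2980 kg/m³.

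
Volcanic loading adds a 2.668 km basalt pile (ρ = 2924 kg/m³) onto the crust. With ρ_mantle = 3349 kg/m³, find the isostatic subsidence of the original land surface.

Subaerial loading: s = t ρ_load / ρ_m.
s = 2.668 km × 2924/3349 = 2.33 km.

2.33 km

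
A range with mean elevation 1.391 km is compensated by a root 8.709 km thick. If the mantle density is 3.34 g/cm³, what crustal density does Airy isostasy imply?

ρ_c h = (ρ_m − ρ_c) r → ρ_c (h + r) = ρ_m r → ρ_c = ρ_m r / (h + r).
ρ_c = 3.34 × 8.709 km / (1.391 km + 8.709 km) = 2.88 g/cm³.

2.88 g/cm³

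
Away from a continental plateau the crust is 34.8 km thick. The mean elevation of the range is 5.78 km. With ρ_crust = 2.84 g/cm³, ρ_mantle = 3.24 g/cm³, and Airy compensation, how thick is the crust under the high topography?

Root depth r = h ρ_c / (ρ_m − ρ_c) = 5.78 km × 2.84 / 0.4 = 41.04 km.
Total thickness = T + h + r = 34.8 km + 5.78 km + 41.04 km = 81.6 km.

81.6 km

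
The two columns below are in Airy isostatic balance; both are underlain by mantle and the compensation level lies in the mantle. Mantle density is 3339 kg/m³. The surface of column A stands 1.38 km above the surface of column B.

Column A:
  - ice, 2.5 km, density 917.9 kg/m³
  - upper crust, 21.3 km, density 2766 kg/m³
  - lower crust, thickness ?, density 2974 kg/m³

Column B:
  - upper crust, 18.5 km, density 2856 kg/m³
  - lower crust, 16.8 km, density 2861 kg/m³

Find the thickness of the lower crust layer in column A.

9.09 km

Take the compensation level at the base of the deeper column (depth z_c below the surface of column A) and equate Σ ρ_i t_i down to z_c; mantle fills any gap and the z_c terms cancel.
Column A: 2.5×917.9 + 21.3×2766 + x×2974 + (z_c − 23.8 − x)×3339
Column B: 1.38×0 + 18.5×2856 + 16.8×2861 + (z_c − 1.38 − 35.3)×3339
The z_c×3339 term appears on both sides and cancels. Collect the known terms of each column as K = Σ(ρt)_known − 3339 × (depth of known layers): K_A = 61210.55 − 3339×23.8 = −18257.65; K_B = 100900.8 − 3339×(1.38 + 35.3) = −21573.72.
Balance: K_A − x×(3339 − 2974) = K_B, so x = (K_A − K_B)/(3339 − 2974) = 3316.07/365 = 9.09 km.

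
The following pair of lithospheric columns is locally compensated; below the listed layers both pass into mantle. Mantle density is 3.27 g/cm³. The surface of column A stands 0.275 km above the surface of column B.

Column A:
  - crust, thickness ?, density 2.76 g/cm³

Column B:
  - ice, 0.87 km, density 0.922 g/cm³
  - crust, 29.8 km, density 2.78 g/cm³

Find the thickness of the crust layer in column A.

34.4 km

Take the compensation level at the base of the deeper column (depth z_c below the surface of column A) and equate Σ ρ_i t_i down to z_c; mantle fills any gap and the z_c terms cancel.
Column A: x×2.76 + (z_c − 0 − x)×3.27
Column B: 0.275×0 + 0.87×0.922 + 29.8×2.78 + (z_c − 0.275 − 30.67)×3.27
The z_c×3.27 term appears on both sides and cancels. Collect the known terms of each column as K = Σ(ρt)_known − 3.27 × (depth of known layers): K_A = 0 − 3.27×0 = 0; K_B = 83.64614 − 3.27×(0.275 + 30.67) = −17.54401.
Balance: K_A − x×(3.27 − 2.76) = K_B, so x = (K_A − K_B)/(3.27 − 2.76) = 17.544/0.51 = 34.4 km.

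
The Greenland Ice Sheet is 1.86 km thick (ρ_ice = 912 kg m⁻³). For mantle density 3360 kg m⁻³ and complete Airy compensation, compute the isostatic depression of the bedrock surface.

Balancing pressure at the compensation depth: the ice load ρ_ice t is balanced by mantle displaced below, ρ_m s.
s = t ρ_ice / ρ_m = 1.86 km × 912/3360 = 0.505 km.

0.505 km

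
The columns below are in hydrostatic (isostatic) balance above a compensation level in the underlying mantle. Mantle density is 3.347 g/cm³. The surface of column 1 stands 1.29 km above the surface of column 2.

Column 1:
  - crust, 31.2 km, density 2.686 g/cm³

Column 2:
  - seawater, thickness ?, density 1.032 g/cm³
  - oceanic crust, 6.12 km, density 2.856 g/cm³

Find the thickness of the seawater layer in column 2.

Take the compensation level at the base of the deeper column (depth z_c below the surface of column 1) and equate Σ ρ_i t_i down to z_c; mantle fills any gap and the z_c terms cancel.
Column 1: 31.2×2.686 + (z_c − 31.2)×3.347
Column 2: 1.29×0 + x×1.032 + 6.12×2.856 + (z_c − 1.29 − 6.12 − x)×3.347
The z_c×3.347 term appears on both sides and cancels. Collect the known terms of each column as K = Σ(ρt)_known − 3.347 × (depth of known layers): K_1 = 83.8032 − 3.347×31.2 = −20.6232; K_2 = 17.47872 − 3.347×(1.29 + 6.12) = −7.32255.
Balance: K_1 = K_2 − x×(3.347 − 1.032), so x = (K_2 − K_1)/(3.347 − 1.032) = 13.3006/2.315 = 5.75 km.

5.75 km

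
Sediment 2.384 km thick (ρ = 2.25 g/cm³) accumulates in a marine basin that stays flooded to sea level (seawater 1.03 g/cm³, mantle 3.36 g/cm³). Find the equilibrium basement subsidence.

1.25 km

Submarine loading: the sediment displaces seawater, and the subsidence is in turn flooded, so s (ρ_m − ρ_w) = t (ρ_sed − ρ_w).
s = 2.384 km × (2.25 − 1.03) / (3.36 − 1.03) = 1.25 km.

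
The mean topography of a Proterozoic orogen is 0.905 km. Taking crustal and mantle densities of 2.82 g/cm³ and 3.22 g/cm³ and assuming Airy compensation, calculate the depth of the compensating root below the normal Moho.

Balancing pressure at the compensation depth: the weight of the topography is balanced by the buoyancy of the root, ρ_c h = (ρ_m − ρ_c) r.
r = h · ρ_c / (ρ_m − ρ_c) = 0.905 km × 2.82 / (3.22 − 2.82) = 6.38 km.

6.38 km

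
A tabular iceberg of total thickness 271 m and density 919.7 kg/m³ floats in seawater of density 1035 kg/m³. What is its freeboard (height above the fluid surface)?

30.2 m

Floating equilibrium: submerged depth d = t ρ_obj/ρ_fluid = 271 m × 919.7/1035 = 240.8 m.
Freeboard = t − d = 271 m − 240.8 m = 30.2 m.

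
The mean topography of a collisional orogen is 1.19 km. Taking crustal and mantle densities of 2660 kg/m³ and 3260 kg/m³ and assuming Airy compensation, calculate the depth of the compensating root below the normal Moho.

In Airy isostatic equilibrium: the weight of the topography is balanced by the buoyancy of the root, ρ_c h = (ρ_m − ρ_c) r.
r = h · ρ_c / (ρ_m − ρ_c) = 1.19 km × 2660 / (3260 − 2660) = 5.28 km.

5.28 km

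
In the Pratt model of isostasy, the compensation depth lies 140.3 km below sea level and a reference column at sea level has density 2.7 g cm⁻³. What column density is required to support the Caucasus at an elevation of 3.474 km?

Pratt balance: ρ_ref D = ρ (D + h).
ρ = ρ_ref D/(D + h) = 2.7 × 140.3 km/(140.3 km + 3.474 km) = 2.63 g cm⁻³.

2.63 g cm⁻³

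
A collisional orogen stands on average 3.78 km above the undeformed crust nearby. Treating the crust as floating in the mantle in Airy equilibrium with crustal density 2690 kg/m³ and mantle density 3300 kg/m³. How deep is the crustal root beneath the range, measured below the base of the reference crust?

16.7 km

In Airy isostatic equilibrium: the weight of the topography is balanced by the buoyancy of the root, ρ_c h = (ρ_m − ρ_c) r.
r = h · ρ_c / (ρ_m − ρ_c) = 3.78 km × 2690 / (3300 − 2690) = 16.7 km.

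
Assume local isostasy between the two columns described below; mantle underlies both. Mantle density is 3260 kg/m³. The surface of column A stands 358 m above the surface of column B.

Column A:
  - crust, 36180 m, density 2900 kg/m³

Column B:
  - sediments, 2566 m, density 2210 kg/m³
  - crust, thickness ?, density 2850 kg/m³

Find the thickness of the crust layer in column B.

22300 m

Take the compensation level at the base of the deeper column (depth z_c below the surface of column A) and equate Σ ρ_i t_i down to z_c; mantle fills any gap and the z_c terms cancel.
Column A: 36180×2900 + (z_c − 36180)×3260
Column B: 358×0 + 2566×2210 + x×2850 + (z_c − 358 − 2566 − x)×3260
The z_c×3260 term appears on both sides and cancels. Collect the known terms of each column as K = Σ(ρt)_known − 3260 × (depth of known layers): K_A = 104922000 − 3260×36180 = −13024800; K_B = 5670860 − 3260×(358 + 2566) = −3861380.
Balance: K_A = K_B − x×(3260 − 2850), so x = (K_B − K_A)/(3260 − 2850) = 9163420/410 = 22300 m.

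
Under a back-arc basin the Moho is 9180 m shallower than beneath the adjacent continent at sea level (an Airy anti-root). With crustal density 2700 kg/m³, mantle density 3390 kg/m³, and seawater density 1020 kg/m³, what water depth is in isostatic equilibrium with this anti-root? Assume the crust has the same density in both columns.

Replacing a thickness d of crust by seawater at the top must be balanced by replacing crust with mantle at the base: d (ρ_c − ρ_w) = a (ρ_m − ρ_c).
d = a (ρ_m − ρ_c)/(ρ_c − ρ_w) = 9180 m × 690/1680 = 3770 m.

3770 m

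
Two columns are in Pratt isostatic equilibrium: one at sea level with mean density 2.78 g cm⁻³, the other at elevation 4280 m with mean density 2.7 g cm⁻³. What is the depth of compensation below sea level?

144000 m

ρ_ref D = ρ (D + h) → D (ρ_ref − ρ) = ρ h.
D = ρ h/(ρ_ref − ρ) = 2.7 × 4280 m/(2.78 − 2.7) = 144000 m.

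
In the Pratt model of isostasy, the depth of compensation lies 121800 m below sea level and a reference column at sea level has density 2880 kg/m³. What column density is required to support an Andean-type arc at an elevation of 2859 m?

2810 kg/m³

Pratt balance: ρ_ref D = ρ (D + h).
ρ = ρ_ref D/(D + h) = 2880 × 121800 m/(121800 m + 2859 m) = 2810 kg/m³.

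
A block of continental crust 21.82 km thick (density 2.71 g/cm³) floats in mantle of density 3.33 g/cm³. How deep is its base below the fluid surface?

Draft d = t ρ_obj/ρ_fluid = 21.82 km × 2.71/3.33 = 17.8 km.

17.8 km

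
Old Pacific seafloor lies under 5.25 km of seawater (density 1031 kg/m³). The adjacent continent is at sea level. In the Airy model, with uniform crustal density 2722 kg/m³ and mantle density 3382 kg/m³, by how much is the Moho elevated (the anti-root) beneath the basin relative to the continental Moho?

13.5 km

Balancing pressure at the compensation depth: replacing crust with seawater at the top is compensated by replacing crust with mantle at the base: d (ρ_c − ρ_w) = a (ρ_m − ρ_c).
a = d (ρ_c − ρ_w)/(ρ_m − ρ_c) = 5.25 km × 1691/660 = 13.5 km.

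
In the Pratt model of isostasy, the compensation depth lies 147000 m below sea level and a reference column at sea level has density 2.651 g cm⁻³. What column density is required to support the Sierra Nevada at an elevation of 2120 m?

Pratt balance: ρ_ref D = ρ (D + h).
ρ = ρ_ref D/(D + h) = 2.651 × 147000 m/(147000 m + 2120 m) = 2.61 g cm⁻³.

2.61 g cm⁻³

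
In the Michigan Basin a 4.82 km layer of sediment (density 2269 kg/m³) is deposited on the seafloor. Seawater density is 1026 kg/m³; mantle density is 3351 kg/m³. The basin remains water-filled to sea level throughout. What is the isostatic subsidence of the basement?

Submarine loading: the sediment displaces seawater, and the subsidence is in turn flooded, so s (ρ_m − ρ_w) = t (ρ_sed − ρ_w).
s = 4.82 km × (2269 − 1026) / (3351 − 1026) = 2.58 km.

2.58 km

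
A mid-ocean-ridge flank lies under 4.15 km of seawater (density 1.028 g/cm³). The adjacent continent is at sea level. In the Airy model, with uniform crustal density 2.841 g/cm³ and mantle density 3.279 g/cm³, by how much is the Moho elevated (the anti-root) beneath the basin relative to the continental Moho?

Isostatic balance requires: replacing crust with seawater at the top is compensated by replacing crust with mantle at the base: d (ρ_c − ρ_w) = a (ρ_m − ρ_c).
a = d (ρ_c − ρ_w)/(ρ_m − ρ_c) = 4.15 km × 1.813/0.438 = 17.2 km.

17.2 km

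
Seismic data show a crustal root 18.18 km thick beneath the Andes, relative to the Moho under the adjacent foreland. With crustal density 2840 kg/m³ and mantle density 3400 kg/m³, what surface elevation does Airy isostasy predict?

Balancing pressure at the compensation depth: ρ_c h = (ρ_m − ρ_c) r.
h = r (ρ_m − ρ_c) / ρ_c = 18.18 km × (3400 − 2840) / 2840 = 3.58 km.

3.58 km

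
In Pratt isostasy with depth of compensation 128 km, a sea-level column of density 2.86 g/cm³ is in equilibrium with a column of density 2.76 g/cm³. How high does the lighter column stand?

ρ_ref D = ρ (D + h) → h = D (ρ_ref − ρ)/ρ.
h = 128 km × (2.86 − 2.76)/2.76 = 4.64 km.

4.64 km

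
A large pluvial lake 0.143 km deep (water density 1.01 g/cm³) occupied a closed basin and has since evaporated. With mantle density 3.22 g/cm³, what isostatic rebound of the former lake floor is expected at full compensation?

u = d ρ_w/ρ_m = 0.143 km × 1.01/3.22 = 0.0449 km.

0.0449 km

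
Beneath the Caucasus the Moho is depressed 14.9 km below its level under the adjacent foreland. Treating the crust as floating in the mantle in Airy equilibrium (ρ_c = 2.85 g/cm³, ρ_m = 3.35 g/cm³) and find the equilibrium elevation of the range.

2.61 km

For local isostatic compensation: ρ_c h = (ρ_m − ρ_c) r.
h = r (ρ_m − ρ_c) / ρ_c = 14.9 km × (3.35 − 2.85) / 2.85 = 2.61 km.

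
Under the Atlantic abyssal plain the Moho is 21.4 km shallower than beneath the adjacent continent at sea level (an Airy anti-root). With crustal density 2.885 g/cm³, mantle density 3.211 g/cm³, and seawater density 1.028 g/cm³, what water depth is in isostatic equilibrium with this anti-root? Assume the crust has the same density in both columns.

Replacing a thickness d of crust by seawater at the top must be balanced by replacing crust with mantle at the base: d (ρ_c − ρ_w) = a (ρ_m − ρ_c).
d = a (ρ_m − ρ_c)/(ρ_c − ρ_w) = 21.4 km × 0.326/1.857 = 3.76 km.

3.76 km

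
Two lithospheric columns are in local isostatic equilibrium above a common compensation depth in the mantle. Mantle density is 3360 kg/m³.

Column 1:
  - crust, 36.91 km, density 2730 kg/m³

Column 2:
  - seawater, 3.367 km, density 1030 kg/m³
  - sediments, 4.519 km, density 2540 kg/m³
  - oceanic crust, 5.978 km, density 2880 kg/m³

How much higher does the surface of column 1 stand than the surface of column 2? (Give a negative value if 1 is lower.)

For any compensation level in the mantle, the mantle terms cancel and isostasy reduces to e = (Σt_1 − Σt_2) − (Σ(ρt)_1 − Σ(ρt)_2) / ρ_m.
Σt_1 = 36.91 km; Σt_2 = 13.864 km; Σ(ρt)_1 = 100764.3; Σ(ρt)_2 = 32162.91 (in km·kg/m³).
e = (36.91 − 13.864) − (100764.3 − 32162.91) / 3360 = 2.63 km.

2.63 km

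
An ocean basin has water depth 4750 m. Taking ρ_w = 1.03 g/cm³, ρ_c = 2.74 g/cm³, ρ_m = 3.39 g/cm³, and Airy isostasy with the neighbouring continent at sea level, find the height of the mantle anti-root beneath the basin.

12500 m

Balancing pressure at the compensation depth: replacing crust with seawater at the top is compensated by replacing crust with mantle at the base: d (ρ_c − ρ_w) = a (ρ_m − ρ_c).
a = d (ρ_c − ρ_w)/(ρ_m − ρ_c) = 4750 m × 1.71/0.65 = 12500 m.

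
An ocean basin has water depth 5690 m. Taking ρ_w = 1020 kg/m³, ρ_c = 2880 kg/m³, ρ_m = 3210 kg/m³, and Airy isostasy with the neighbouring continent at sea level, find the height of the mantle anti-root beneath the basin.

By Archimedes' principle applied to the lithosphere: replacing crust with seawater at the top is compensated by replacing crust with mantle at the base: d (ρ_c − ρ_w) = a (ρ_m − ρ_c).
a = d (ρ_c − ρ_w)/(ρ_m − ρ_c) = 5690 m × 1860/330 = 32100 m.

32100 m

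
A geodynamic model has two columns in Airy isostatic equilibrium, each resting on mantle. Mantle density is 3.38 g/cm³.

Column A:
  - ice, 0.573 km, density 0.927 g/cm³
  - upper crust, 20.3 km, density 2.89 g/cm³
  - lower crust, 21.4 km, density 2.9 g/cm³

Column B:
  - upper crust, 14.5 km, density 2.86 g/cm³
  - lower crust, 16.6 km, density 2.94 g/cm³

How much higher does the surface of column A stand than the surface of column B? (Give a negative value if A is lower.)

2.01 km

For any compensation level in the mantle, the mantle terms cancel and isostasy reduces to e = (Σt_A − Σt_B) − (Σ(ρt)_A − Σ(ρt)_B) / ρ_m.
Σt_A = 42.273 km; Σt_B = 31.1 km; Σ(ρt)_A = 121.258171; Σ(ρt)_B = 90.274 (in km·g/cm³).
e = (42.273 − 31.1) − (121.258171 − 90.274) / 3.38 = 2.01 km.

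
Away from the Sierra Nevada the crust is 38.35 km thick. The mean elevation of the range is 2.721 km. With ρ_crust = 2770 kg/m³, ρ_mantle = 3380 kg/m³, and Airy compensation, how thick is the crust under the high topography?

Root depth r = h ρ_c / (ρ_m − ρ_c) = 2.721 km × 2770 / 610 = 12.36 km.
Total thickness = T + h + r = 38.35 km + 2.721 km + 12.36 km = 53.4 km.

53.4 km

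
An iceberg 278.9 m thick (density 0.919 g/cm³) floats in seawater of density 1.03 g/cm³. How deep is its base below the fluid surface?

Draft d = t ρ_obj/ρ_fluid = 278.9 m × 0.919/1.03 = 249 m.

249 m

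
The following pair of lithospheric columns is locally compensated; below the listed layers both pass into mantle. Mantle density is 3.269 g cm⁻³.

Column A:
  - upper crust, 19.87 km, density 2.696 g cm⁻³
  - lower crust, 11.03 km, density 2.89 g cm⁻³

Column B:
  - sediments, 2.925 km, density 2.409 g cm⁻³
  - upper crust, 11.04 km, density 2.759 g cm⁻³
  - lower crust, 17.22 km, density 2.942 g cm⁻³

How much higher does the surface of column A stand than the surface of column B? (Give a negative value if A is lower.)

For any compensation level in the mantle, the mantle terms cancel and isostasy reduces to e = (Σt_A − Σt_B) − (Σ(ρt)_A − Σ(ρt)_B) / ρ_m.
Σt_A = 30.9 km; Σt_B = 31.185 km; Σ(ρt)_A = 85.44622; Σ(ρt)_B = 88.166925 (in km·g cm⁻³).
e = (30.9 − 31.185) − (85.44622 − 88.166925) / 3.269 = 0.547 km.

0.547 km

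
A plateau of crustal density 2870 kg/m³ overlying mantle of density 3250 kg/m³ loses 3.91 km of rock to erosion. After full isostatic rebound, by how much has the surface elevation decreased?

0.457 km

Rebound u = e ρ_c/ρ_m = 3.91 km × 2870/3250 = 3.453 km.
Net surface drop = e − u = 3.91 km − 3.453 km = e (ρ_m − ρ_c)/ρ_m = 0.457 km.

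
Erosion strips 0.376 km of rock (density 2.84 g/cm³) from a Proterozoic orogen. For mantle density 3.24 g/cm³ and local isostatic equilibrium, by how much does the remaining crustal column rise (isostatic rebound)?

Unloading: uplift u = e ρ_c/ρ_m = 0.376 km × 2.84/3.24 = 0.33 km.

0.33 km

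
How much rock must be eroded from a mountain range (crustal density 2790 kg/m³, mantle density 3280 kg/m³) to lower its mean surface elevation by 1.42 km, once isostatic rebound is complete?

Net drop Δ = e − u = e − e ρ_c/ρ_m = e (ρ_m − ρ_c)/ρ_m.
e = Δ ρ_m/(ρ_m − ρ_c) = 1.42 km × 3280/490 = 9.51 km.

9.51 km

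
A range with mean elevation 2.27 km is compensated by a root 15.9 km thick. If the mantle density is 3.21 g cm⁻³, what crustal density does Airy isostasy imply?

ρ_c h = (ρ_m − ρ_c) r → ρ_c (h + r) = ρ_m r → ρ_c = ρ_m r / (h + r).
ρ_c = 3.21 × 15.9 km / (2.27 km + 15.9 km) = 2.81 g cm⁻³.

2.81 g cm⁻³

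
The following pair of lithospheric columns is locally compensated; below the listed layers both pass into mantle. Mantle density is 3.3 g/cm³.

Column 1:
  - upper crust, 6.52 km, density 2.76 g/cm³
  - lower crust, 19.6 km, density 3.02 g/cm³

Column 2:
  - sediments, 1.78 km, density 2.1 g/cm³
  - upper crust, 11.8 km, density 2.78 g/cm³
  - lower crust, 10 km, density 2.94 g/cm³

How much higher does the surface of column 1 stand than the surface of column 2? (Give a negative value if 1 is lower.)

−0.868 km

For any compensation level in the mantle, the mantle terms cancel and isostasy reduces to e = (Σt_1 − Σt_2) − (Σ(ρt)_1 − Σ(ρt)_2) / ρ_m.
Σt_1 = 26.12 km; Σt_2 = 23.58 km; Σ(ρt)_1 = 77.1872; Σ(ρt)_2 = 65.942 (in km·g/cm³).
e = (26.12 − 23.58) − (77.1872 − 65.942) / 3.3 = −0.868 km.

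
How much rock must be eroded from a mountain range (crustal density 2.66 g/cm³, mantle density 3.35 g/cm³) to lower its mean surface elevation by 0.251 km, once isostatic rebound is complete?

1.22 km

Net drop Δ = e − u = e − e ρ_c/ρ_m = e (ρ_m − ρ_c)/ρ_m.
e = Δ ρ_m/(ρ_m − ρ_c) = 0.251 km × 3.35/0.69 = 1.22 km.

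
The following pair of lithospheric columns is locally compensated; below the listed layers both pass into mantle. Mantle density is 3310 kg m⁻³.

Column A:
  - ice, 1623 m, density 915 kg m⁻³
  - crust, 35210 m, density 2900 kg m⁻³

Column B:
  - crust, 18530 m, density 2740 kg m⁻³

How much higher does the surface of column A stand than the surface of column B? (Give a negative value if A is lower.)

2340 m

For any compensation level in the mantle, the mantle terms cancel and isostasy reduces to e = (Σt_A − Σt_B) − (Σ(ρt)_A − Σ(ρt)_B) / ρ_m.
Σt_A = 36833 m; Σt_B = 18530 m; Σ(ρt)_A = 103594045; Σ(ρt)_B = 50772200 (in m·kg m⁻³).
e = (36833 − 18530) − (103594045 − 50772200) / 3310 = 2340 m.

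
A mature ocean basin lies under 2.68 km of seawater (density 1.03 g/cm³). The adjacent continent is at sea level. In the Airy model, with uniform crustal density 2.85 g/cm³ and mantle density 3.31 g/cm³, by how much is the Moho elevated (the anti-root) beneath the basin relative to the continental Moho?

Equating mass per unit area of the two columns: replacing crust with seawater at the top is compensated by replacing crust with mantle at the base: d (ρ_c − ρ_w) = a (ρ_m − ρ_c).
a = d (ρ_c − ρ_w)/(ρ_m − ρ_c) = 2.68 km × 1.82/0.46 = 10.6 km.

10.6 km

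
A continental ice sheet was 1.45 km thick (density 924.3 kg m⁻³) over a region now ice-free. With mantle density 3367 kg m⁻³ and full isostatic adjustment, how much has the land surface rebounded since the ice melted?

Removing the load lets mantle flow back in; uplift u satisfies ρ_ice t = ρ_m u.
u = t ρ_ice/ρ_m = 1.45 km × 924.3/3367 = 0.398 km.

0.398 km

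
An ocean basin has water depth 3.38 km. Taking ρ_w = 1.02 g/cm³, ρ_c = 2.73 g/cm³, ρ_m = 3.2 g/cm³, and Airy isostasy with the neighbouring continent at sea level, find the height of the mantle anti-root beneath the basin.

12.3 km

Equating mass per unit area of the two columns: replacing crust with seawater at the top is compensated by replacing crust with mantle at the base: d (ρ_c − ρ_w) = a (ρ_m − ρ_c).
a = d (ρ_c − ρ_w)/(ρ_m − ρ_c) = 3.38 km × 1.71/0.47 = 12.3 km.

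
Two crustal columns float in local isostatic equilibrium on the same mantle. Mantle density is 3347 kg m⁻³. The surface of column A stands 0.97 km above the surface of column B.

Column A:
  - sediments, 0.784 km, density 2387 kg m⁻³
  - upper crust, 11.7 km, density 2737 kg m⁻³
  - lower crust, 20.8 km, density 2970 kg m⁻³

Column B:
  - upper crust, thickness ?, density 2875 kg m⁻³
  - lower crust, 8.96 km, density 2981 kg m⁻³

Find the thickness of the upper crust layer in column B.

19.5 km

Take the compensation level at the base of the deeper column (depth z_c below the surface of column A) and equate Σ ρ_i t_i down to z_c; mantle fills any gap and the z_c terms cancel.
Column A: 0.784×2387 + 11.7×2737 + 20.8×2970 + (z_c − 33.284)×3347
Column B: 0.97×0 + x×2875 + 8.96×2981 + (z_c − 0.97 − 8.96 − x)×3347
The z_c×3347 term appears on both sides and cancels. Collect the known terms of each column as K = Σ(ρt)_known − 3347 × (depth of known layers): K_A = 95670.308 − 3347×33.284 = −15731.24; K_B = 26709.76 − 3347×(0.97 + 8.96) = −6525.95.
Balance: K_A = K_B − x×(3347 − 2875), so x = (K_B − K_A)/(3347 − 2875) = 9205.29/472 = 19.5 km.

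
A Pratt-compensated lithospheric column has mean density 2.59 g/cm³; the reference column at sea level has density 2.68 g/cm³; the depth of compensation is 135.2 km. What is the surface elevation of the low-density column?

ρ_ref D = ρ (D + h) → h = D (ρ_ref − ρ)/ρ.
h = 135.2 km × (2.68 − 2.59)/2.59 = 4.7 km.

4.7 km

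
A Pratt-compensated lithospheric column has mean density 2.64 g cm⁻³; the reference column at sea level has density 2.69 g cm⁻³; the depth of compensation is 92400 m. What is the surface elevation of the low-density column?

1750 m

ρ_ref D = ρ (D + h) → h = D (ρ_ref − ρ)/ρ.
h = 92400 m × (2.69 − 2.64)/2.64 = 1750 m.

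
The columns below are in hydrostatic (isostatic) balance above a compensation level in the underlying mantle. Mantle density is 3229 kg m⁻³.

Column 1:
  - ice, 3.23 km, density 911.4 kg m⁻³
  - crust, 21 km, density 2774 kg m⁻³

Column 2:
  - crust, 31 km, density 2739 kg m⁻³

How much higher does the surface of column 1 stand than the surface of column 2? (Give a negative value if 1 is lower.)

For any compensation level in the mantle, the mantle terms cancel and isostasy reduces to e = (Σt_1 − Σt_2) − (Σ(ρt)_1 − Σ(ρt)_2) / ρ_m.
Σt_1 = 24.23 km; Σt_2 = 31 km; Σ(ρt)_1 = 61197.822; Σ(ρt)_2 = 84909 (in km·kg m⁻³).
e = (24.23 − 31) − (61197.822 − 84909) / 3229 = 0.573 km.

0.573 km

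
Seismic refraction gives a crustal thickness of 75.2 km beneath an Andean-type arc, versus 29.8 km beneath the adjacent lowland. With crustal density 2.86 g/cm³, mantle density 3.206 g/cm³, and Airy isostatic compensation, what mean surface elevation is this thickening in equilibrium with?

4.9 km

Excess crust Δ = 75.2 km − 29.8 km = 45.4 km, split between elevation h and root r with h + r = Δ.
Airy balance ρ_c h = (ρ_m − ρ_c) r gives r = h ρ_c/(ρ_m − ρ_c), so h (1 + ρ_c/(ρ_m − ρ_c)) = Δ, i.e. h = Δ (ρ_m − ρ_c)/ρ_m.
h = 45.4 km × 0.346/3.206 = 4.9 km.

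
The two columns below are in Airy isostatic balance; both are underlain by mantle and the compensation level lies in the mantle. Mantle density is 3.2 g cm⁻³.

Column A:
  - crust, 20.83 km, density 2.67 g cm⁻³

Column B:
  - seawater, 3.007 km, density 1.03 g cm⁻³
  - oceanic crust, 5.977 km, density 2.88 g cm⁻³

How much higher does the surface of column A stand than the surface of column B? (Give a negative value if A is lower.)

For any compensation level in the mantle, the mantle terms cancel and isostasy reduces to e = (Σt_A − Σt_B) − (Σ(ρt)_A − Σ(ρt)_B) / ρ_m.
Σt_A = 20.83 km; Σt_B = 8.984 km; Σ(ρt)_A = 55.6161; Σ(ρt)_B = 20.31097 (in km·g cm⁻³).
e = (20.83 − 8.984) − (55.6161 − 20.31097) / 3.2 = 0.813 km.

0.813 km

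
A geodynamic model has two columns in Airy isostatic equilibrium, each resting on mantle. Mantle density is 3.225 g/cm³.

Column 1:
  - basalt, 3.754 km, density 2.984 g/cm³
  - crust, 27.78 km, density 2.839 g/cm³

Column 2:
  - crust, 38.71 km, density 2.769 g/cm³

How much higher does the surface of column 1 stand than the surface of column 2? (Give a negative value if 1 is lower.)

−1.87 km

For any compensation level in the mantle, the mantle terms cancel and isostasy reduces to e = (Σt_1 − Σt_2) − (Σ(ρt)_1 − Σ(ρt)_2) / ρ_m.
Σt_1 = 31.534 km; Σt_2 = 38.71 km; Σ(ρt)_1 = 90.069356; Σ(ρt)_2 = 107.18799 (in km·g/cm³).
e = (31.534 − 38.71) − (90.069356 − 107.18799) / 3.225 = −1.87 km.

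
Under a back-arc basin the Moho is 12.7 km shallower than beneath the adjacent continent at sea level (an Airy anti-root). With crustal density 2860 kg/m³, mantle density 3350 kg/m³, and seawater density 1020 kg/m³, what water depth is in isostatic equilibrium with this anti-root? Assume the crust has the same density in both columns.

Replacing a thickness d of crust by seawater at the top must be balanced by replacing crust with mantle at the base: d (ρ_c − ρ_w) = a (ρ_m − ρ_c).
d = a (ρ_m − ρ_c)/(ρ_c − ρ_w) = 12.7 km × 490/1840 = 3.38 km.

3.38 km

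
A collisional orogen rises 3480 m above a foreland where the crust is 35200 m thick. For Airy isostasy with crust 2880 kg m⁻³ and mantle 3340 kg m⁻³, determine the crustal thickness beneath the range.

Root depth r = h ρ_c / (ρ_m − ρ_c) = 3480 m × 2880 / 460 = 21790 m.
Total thickness = T + h + r = 35200 m + 3480 m + 21790 m = 60500 m.

60500 m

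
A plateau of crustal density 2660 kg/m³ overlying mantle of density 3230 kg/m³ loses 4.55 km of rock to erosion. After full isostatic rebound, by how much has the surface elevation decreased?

Rebound u = e ρ_c/ρ_m = 4.55 km × 2660/3230 = 3.747 km.
Net surface drop = e − u = 4.55 km − 3.747 km = e (ρ_m − ρ_c)/ρ_m = 0.803 km.

0.803 km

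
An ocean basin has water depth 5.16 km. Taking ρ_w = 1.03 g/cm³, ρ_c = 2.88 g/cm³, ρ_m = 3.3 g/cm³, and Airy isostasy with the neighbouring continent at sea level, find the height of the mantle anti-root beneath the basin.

In Airy isostatic equilibrium: replacing crust with seawater at the top is compensated by replacing crust with mantle at the base: d (ρ_c − ρ_w) = a (ρ_m − ρ_c).
a = d (ρ_c − ρ_w)/(ρ_m − ρ_c) = 5.16 km × 1.85/0.42 = 22.7 km.

22.7 km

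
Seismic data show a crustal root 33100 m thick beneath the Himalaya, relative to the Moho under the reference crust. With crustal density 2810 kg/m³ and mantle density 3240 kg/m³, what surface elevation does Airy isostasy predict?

Balancing pressure at the compensation depth: ρ_c h = (ρ_m − ρ_c) r.
h = r (ρ_m − ρ_c) / ρ_c = 33100 m × (3240 − 2810) / 2810 = 5070 m.

5070 m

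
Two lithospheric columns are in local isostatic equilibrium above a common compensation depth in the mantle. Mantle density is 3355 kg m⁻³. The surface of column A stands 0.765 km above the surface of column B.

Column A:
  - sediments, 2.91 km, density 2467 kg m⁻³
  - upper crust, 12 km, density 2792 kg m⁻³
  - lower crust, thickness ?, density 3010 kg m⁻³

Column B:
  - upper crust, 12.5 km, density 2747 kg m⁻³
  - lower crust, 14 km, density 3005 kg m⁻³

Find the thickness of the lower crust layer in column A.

Take the compensation level at the base of the deeper column (depth z_c below the surface of column A) and equate Σ ρ_i t_i down to z_c; mantle fills any gap and the z_c terms cancel.
Column A: 2.91×2467 + 12×2792 + x×3010 + (z_c − 14.91 − x)×3355
Column B: 0.765×0 + 12.5×2747 + 14×3005 + (z_c − 0.765 − 26.5)×3355
The z_c×3355 term appears on both sides and cancels. Collect the known terms of each column as K = Σ(ρt)_known − 3355 × (depth of known layers): K_A = 40682.97 − 3355×14.91 = −9340.08; K_B = 76407.5 − 3355×(0.765 + 26.5) = −15066.575.
Balance: K_A − x×(3355 − 3010) = K_B, so x = (K_A − K_B)/(3355 − 3010) = 5726.49/345 = 16.6 km.

16.6 km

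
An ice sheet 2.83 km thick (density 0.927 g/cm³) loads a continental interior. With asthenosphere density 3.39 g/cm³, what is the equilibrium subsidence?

0.774 km

In Airy isostatic equilibrium: the ice load ρ_ice t is balanced by mantle displaced below, ρ_m s.
s = t ρ_ice / ρ_m = 2.83 km × 0.927/3.39 = 0.774 km.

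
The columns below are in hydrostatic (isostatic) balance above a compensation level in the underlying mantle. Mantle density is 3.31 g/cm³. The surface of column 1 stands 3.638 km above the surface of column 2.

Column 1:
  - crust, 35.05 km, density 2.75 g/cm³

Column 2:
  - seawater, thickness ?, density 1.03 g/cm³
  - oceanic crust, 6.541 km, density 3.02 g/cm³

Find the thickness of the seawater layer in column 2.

Take the compensation level at the base of the deeper column (depth z_c below the surface of column 1) and equate Σ ρ_i t_i down to z_c; mantle fills any gap and the z_c terms cancel.
Column 1: 35.05×2.75 + (z_c − 35.05)×3.31
Column 2: 3.638×0 + x×1.03 + 6.541×3.02 + (z_c − 3.638 − 6.541 − x)×3.31
The z_c×3.31 term appears on both sides and cancels. Collect the known terms of each column as K = Σ(ρt)_known − 3.31 × (depth of known layers): K_1 = 96.3875 − 3.31×35.05 = −19.628; K_2 = 19.75382 − 3.31×(3.638 + 6.541) = −13.93867.
Balance: K_1 = K_2 − x×(3.31 − 1.03), so x = (K_2 − K_1)/(3.31 − 1.03) = 5.68933/2.28 = 2.5 km.

2.5 km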